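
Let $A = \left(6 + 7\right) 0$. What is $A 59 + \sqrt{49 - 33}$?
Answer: $4$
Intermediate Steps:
$A = 0$ ($A = 13 \cdot 0 = 0$)
$A 59 + \sqrt{49 - 33} = 0 \cdot 59 + \sqrt{49 - 33} = 0 + \sqrt{16} = 0 + 4 = 4$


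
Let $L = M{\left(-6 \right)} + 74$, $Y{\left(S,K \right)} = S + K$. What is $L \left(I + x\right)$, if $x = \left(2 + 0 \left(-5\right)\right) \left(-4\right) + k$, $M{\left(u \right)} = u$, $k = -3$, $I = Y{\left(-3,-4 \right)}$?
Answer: $-1224$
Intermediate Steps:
$Y{\left(S,K \right)} = K + S$
$I = -7$ ($I = -4 - 3 = -7$)
$L = 68$ ($L = -6 + 74 = 68$)
$x = -11$ ($x = \left(2 + 0 \left(-5\right)\right) \left(-4\right) - 3 = \left(2 + 0\right) \left(-4\right) - 3 = 2 \left(-4\right) - 3 = -8 - 3 = -11$)
$L \left(I + x\right) = 68 \left(-7 - 11\right) = 68 \left(-18\right) = -1224$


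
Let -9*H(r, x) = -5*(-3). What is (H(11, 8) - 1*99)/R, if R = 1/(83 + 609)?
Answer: -208984/3 ≈ -69661.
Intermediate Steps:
H(r, x) = -5/3 (H(r, x) = -(-5)*(-3)/9 = -⅑*15 = -5/3)
R = 1/692 ≈ 0.0014451
(H(11, 8) - 1*99)/R = (-5/3 - 1*99)/(1/692) = (-5/3 - 99)*692 = -302/3*692 = -208984/3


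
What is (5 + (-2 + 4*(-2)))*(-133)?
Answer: 665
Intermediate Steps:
(5 + (-2 + 4*(-2)))*(-133) = (5 + (-2 - 8))*(-133) = (5 - 10)*(-133) = -5*(-133) = 665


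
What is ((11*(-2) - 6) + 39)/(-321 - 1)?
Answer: -11/322 ≈ -0.034162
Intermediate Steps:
((11*(-2) - 6) + 39)/(-321 - 1) = ((-22 - 6) + 39)/(-322) = (-28 + 39)*(-1/322) = 11*(-1/322) = -11/322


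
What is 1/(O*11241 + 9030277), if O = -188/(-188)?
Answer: 1/9041518 ≈ 1.1060e-7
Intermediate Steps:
O = 1 (O = -188*(-1/188) = 1)
1/(O*11241 + 9030277) = 1/(1*11241 + 9030277) = 1/(11241 + 9030277) = 1/9041518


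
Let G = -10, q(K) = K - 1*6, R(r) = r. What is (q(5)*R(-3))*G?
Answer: -30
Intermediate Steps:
q(K) = -6 + K (q(K) = K - 6 = -6 + K)
(q(5)*R(-3))*G = ((-6 + 5)*(-3))*(-10) = -1*(-3)*(-10) = 3*(-10) = -30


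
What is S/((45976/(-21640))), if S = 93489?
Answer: -252887745/5747 ≈ -44003.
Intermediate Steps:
S/((45976/(-21640))) = 93489/((45976/(-21640))) = 93489/((45976*(-1/21640))) = 93489/(-5747/2705) = 93489*(-2705/5747) = -252887745/5747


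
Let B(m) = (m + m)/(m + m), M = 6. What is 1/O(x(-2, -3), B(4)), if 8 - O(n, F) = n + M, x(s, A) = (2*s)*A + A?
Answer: -⅐ ≈ -0.14286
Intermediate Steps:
B(m) = 1 (B(m) = (2*m)/((2*m)) = (2*m)*(1/(2*m)) = 1)
x(s, A) = A + 2*A*s (x(s, A) = 2*A*s + A = A + 2*A*s)
O(n, F) = 2 - n (O(n, F) = 8 - (n + 6) = 8 - (6 + n) = 8 + (-6 - n) = 2 - n)
1/O(x(-2, -3), B(4)) = 1/(2 - (-3)*(1 + 2*(-2))) = 1/(2 - (-3)*(1 - 4)) = 1/(2 - (-3)*(-3)) = 1/(2 - 1*9) = 1/(2 - 9) = 1/(-7) = -⅐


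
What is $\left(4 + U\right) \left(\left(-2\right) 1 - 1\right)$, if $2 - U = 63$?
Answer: $171$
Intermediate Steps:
$U = -61$ ($U = 2 - 63 = -61$)
$\left(4 + U\right) \left(\left(-2\right) 1 - 1\right) = \left(4 - 61\right) \left(\left(-2\right) 1 - 1\right) = - 57 \left(-2 - 1\right) = \left(-57\right) \left(-3\right) = 171$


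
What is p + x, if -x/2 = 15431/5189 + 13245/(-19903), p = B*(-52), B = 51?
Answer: -274366510660/103276667 ≈ -2656.6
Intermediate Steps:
p = -2652 (p = 51*(-52) = -2652)
x = -476789776/103276667 (x = -2*(15431/5189 + 13245/(-19903)) = -2*(15431*(1/5189) + 13245*(-1/19903)) = -2*(15431/5189 - 13245/19903) = -2*238394888/103276667 = -476789776/103276667 ≈ -4.6166)
p + x = -2652 - 476789776/103276667 = -274366510660/103276667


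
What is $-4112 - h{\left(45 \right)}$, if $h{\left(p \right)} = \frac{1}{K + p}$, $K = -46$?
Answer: $-4111$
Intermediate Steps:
$h{\left(p \right)} = \frac{1}{-46 + p}$
$-4112 - h{\left(45 \right)} = -4112 - \frac{1}{-46 + 45} = -4112 - \frac{1}{-1} = -4112 - -1 = -4112 + 1 = -4111$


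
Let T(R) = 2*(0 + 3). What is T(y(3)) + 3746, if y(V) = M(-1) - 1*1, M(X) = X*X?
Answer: 3752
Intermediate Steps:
M(X) = X**2
y(V) = 0 (y(V) = (-1)**2 - 1*1 = 1 - 1 = 0)
T(R) = 6 (T(R) = 2*3 = 6)
T(y(3)) + 3746 = 6 + 3746 = 3752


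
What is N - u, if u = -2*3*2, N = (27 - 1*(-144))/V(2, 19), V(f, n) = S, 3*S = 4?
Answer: 561/4 ≈ 140.25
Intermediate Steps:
S = 4/3 (S = (⅓)*4 = 4/3 ≈ 1.3333)
V(f, n) = 4/3
N = 513/4 (N = (27 - 1*(-144))/(4/3) = (27 + 144)*(¾) = 171*(¾) = 513/4 ≈ 128.25)
u = -12 (u = -6*2 = -12)
N - u = 513/4 - 1*(-12) = 513/4 + 12 = 561/4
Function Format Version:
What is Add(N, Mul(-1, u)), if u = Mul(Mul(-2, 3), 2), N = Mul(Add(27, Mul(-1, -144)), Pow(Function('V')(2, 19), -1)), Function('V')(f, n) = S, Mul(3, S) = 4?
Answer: Rational(561, 4) ≈ 140.25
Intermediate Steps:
S = Rational(4, 3) (S = Mul(Rational(1, 3), 4) = Rational(4, 3) ≈ 1.3333)
Function('V')(f, n) = Rational(4, 3)
N = Rational(513, 4) (N = Mul(Add(27, Mul(-1, -144)), Pow(Rational(4, 3), -1)) = Mul(Add(27, 144), Rational(3, 4)) = Mul(171, Rational(3, 4)) = Rational(513, 4) ≈ 128.25)
u = -12 (u = Mul(-6, 2) = -12)
Add(N, Mul(-1, u)) = Add(Rational(513, 4), Mul(-1, -12)) = Add(Rational(513, 4), 12) = Rational(561, 4)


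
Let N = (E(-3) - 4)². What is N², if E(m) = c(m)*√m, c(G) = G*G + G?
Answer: 1552 + 8832*I*√3 ≈ 1552.0 + 15297.0*I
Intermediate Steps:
c(G) = G + G² (c(G) = G² + G = G + G²)
E(m) = m^(3/2)*(1 + m) (E(m) = (m*(1 + m))*√m = m^(3/2)*(1 + m))
N = (-4 + 6*I*√3)² (N = ((-3)^(3/2)*(1 - 3) - 4)² = (-3*I*√3*(-2) - 4)² = (6*I*√3 - 4)² = (-4 + 6*I*√3)² ≈ -92.0 - 83.138*I)
N² = (-92 - 48*I*√3)²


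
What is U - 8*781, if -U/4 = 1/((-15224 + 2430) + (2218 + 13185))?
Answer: -16301036/2609 ≈ -6248.0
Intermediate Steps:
U = -4/2609 (U = -4/((-15224 + 2430) + (2218 + 13185)) = -4/(-12794 + 15403) = -4/2609 ≈ -0.0015332)
U - 8*781 = -4/2609 - 8*781 = -4/2609 - 1*6248 = -4/2609 - 6248 = -16301036/2609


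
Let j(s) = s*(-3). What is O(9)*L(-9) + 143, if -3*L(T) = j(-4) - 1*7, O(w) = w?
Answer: 128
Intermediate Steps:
j(s) = -3*s
L(T) = -5/3 (L(T) = -(-3*(-4) - 1*7)/3 = -(12 - 7)/3 = -⅓*5 = -5/3)
O(9)*L(-9) + 143 = 9*(-5/3) + 143 = -15 + 143 = 128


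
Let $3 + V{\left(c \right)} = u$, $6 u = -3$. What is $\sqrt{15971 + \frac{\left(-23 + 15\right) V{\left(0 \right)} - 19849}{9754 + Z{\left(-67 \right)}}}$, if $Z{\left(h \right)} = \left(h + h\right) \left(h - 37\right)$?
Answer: $\frac{\sqrt{8962712773610}}{23690} \approx 126.37$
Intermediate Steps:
$u = - \frac{1}{2}$ ($u = \frac{1}{6} \left(-3\right) = - \frac{1}{2} \approx -0.5$)
$Z{\left(h \right)} = 2 h \left(-37 + h\right)$
$V{\left(c \right)} = - \frac{7}{2}$ ($V{\left(c \right)} = -3 - \frac{1}{2} = - \frac{7}{2}$)
$\sqrt{15971 + \frac{\left(-23 + 15\right) V{\left(0 \right)} - 19849}{9754 + Z{\left(-67 \right)}}} = \sqrt{15971 + \frac{\left(-23 + 15\right) \left(- \frac{7}{2}\right) - 19849}{9754 + 2 \left(-67\right) \left(-37 - 67\right)}} = \sqrt{15971 + \frac{\left(-8\right) \left(- \frac{7}{2}\right) - 19849}{9754 + 2 \left(-67\right) \left(-104\right)}} = \sqrt{15971 + \frac{28 - 19849}{9754 + 13936}} = \sqrt{15971 - \frac{19821}{23690}} = \sqrt{\frac{378333169}{23690}} = \frac{\sqrt{8962712773610}}{23690}$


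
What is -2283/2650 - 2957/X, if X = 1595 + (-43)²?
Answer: -7849351/4563300 ≈ -1.7201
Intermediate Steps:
X = 3444 (X = 1595 + 1849 = 3444)
-2283/2650 - 2957/X = -2283/2650 - 2957/3444 = -7849351/4563300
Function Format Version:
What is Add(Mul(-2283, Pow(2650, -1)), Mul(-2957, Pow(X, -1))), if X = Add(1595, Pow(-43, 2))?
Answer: Rational(-7849351, 4563300) ≈ -1.7201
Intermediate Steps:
X = 3444 (X = Add(1595, 1849) = 3444)
Add(Mul(-2283, Pow(2650, -1)), Mul(-2957, Pow(X, -1))) = Add(Mul(-2283, Pow(2650, -1)), Mul(-2957, Pow(3444, -1))) = Add(Mul(-2283, Rational(1, 2650)), Mul(-2957, Rational(1, 3444))) = Add(Rational(-2283, 2650), Rational(-2957, 3444)) = Rational(-7849351, 4563300)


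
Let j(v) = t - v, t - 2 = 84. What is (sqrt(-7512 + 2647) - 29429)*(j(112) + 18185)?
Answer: -534401211 + 18159*I*sqrt(4865) ≈ -5.344e+8 + 1.2666e+6*I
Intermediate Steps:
t = 86 (t = 2 + 84 = 86)
j(v) = 86 - v
(sqrt(-7512 + 2647) - 29429)*(j(112) + 18185) = (sqrt(-7512 + 2647) - 29429)*((86 - 1*112) + 18185) = (sqrt(-4865) - 29429)*((86 - 112) + 18185) = (I*sqrt(4865) - 29429)*(-26 + 18185) = (-29429 + I*sqrt(4865))*18159 = -534401211 + 18159*I*sqrt(4865)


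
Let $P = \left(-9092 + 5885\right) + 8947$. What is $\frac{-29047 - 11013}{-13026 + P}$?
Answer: $\frac{20030}{3643} \approx 5.4982$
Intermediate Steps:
$P = 5740$ ($P = -3207 + 8947 = 5740$)
$\frac{-29047 - 11013}{-13026 + P} = \frac{-29047 - 11013}{-13026 + 5740} = - \frac{40060}{-7286} = \left(-40060\right) \left(- \frac{1}{7286}\right) = \frac{20030}{3643}$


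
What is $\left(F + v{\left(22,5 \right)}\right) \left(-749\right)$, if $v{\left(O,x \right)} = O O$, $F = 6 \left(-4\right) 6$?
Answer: $-254660$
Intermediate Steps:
$F = -144$ ($F = \left(-24\right) 6 = -144$)
$v{\left(O,x \right)} = O^{2}$
$\left(F + v{\left(22,5 \right)}\right) \left(-749\right) = \left(-144 + 22^{2}\right) \left(-749\right) = \left(-144 + 484\right) \left(-749\right) = 340 \left(-749\right) = -254660$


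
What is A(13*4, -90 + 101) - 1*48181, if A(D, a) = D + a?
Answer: -48118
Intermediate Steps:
A(13*4, -90 + 101) - 1*48181 = (13*4 + (-90 + 101)) - 1*48181 = (52 + 11) - 48181 = 63 - 48181 = -48118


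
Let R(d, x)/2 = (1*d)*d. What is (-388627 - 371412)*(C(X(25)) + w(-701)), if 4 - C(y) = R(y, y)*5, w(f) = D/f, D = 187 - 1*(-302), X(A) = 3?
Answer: 46191370225/701 ≈ 6.5894e+7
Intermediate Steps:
R(d, x) = 2*d² (R(d, x) = 2*((1*d)*d) = 2*(d*d) = 2*d²)
D = 489 (D = 187 + 302 = 489)
w(f) = 489/f
C(y) = 4 - 10*y² (C(y) = 4 - 2*y²*5 = 4 - 10*y²)
(-388627 - 371412)*(C(X(25)) + w(-701)) = (-388627 - 371412)*((4 - 10*3²) + 489/(-701)) = -760039*((4 - 10*9) + 489*(-1/701)) = -760039*((4 - 90) - 489/701) = -760039*(-86 - 489/701) = -760039*(-60775/701) = 46191370225/701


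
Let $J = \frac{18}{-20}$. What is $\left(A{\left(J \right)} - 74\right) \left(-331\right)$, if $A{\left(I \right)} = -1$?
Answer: $24825$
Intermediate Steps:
$J = - \frac{9}{10}$ ($J = 18 \left(- \frac{1}{20}\right) = - \frac{9}{10} \approx -0.9$)
$\left(A{\left(J \right)} - 74\right) \left(-331\right) = \left(-1 - 74\right) \left(-331\right) = \left(-75\right) \left(-331\right) = 24825$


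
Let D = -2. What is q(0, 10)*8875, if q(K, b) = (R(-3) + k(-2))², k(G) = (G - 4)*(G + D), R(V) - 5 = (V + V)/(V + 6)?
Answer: 6469875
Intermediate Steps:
R(V) = 5 + 2*V/(6 + V) (R(V) = 5 + (V + V)/(V + 6) = 5 + (2*V)/(6 + V) = 5 + 2*V/(6 + V))
k(G) = (-4 + G)*(-2 + G) (k(G) = (G - 4)*(G - 2) = (-4 + G)*(-2 + G))
q(K, b) = 729 (q(K, b) = ((30 + 7*(-3))/(6 - 3) + (8 + (-2)² - 6*(-2)))² = ((30 - 21)/3 + (8 + 4 + 12))² = ((⅓)*9 + 24)² = (3 + 24)² = 27² = 729)
q(0, 10)*8875 = 729*8875 = 6469875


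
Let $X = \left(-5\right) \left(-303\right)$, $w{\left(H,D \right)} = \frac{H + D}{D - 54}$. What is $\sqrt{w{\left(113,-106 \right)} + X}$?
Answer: $\frac{\sqrt{2423930}}{40} \approx 38.922$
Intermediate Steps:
$w{\left(H,D \right)} = \frac{D + H}{-54 + D}$
$X = 1515$
$\sqrt{w{\left(113,-106 \right)} + X} = \sqrt{\frac{-106 + 113}{-54 - 106} + 1515} = \sqrt{\frac{1}{-160} \cdot 7 + 1515} = \sqrt{\left(- \frac{1}{160}\right) 7 + 1515} = \sqrt{- \frac{7}{160} + 1515} = \sqrt{\frac{242393}{160}} = \frac{\sqrt{2423930}}{40}$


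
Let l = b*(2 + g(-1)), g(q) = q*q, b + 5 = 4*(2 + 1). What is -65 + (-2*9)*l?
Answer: -443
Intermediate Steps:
b = 7 (b = -5 + 4*(2 + 1) = -5 + 4*3 = -5 + 12 = 7)
g(q) = q**2
l = 21 (l = 7*(2 + (-1)**2) = 7*(2 + 1) = 7*3 = 21)
-65 + (-2*9)*l = -65 - 2*9*21 = -65 - 18*21 = -65 - 378 = -443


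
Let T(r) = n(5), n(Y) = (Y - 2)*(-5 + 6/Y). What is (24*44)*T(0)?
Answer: -60192/5 ≈ -12038.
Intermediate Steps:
n(Y) = (-5 + 6/Y)*(-2 + Y) (n(Y) = (-2 + Y)*(-5 + 6/Y) = (-5 + 6/Y)*(-2 + Y))
T(r) = -57/5 (T(r) = 16 - 12/5 - 5*5 = 16 - 12*⅕ - 25 = 16 - 12/5 - 25 = -57/5)
(24*44)*T(0) = (24*44)*(-57/5) = 1056*(-57/5) = -60192/5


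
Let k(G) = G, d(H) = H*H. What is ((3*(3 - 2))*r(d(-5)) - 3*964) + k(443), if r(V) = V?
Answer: -2374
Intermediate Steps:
d(H) = H**2
((3*(3 - 2))*r(d(-5)) - 3*964) + k(443) = ((3*(3 - 2))*(-5)**2 - 3*964) + 443 = ((3*1)*25 - 2892) + 443 = (3*25 - 2892) + 443 = (75 - 2892) + 443 = -2817 + 443 = -2374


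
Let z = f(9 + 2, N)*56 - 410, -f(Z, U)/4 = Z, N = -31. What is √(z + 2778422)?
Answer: 2*√693887 ≈ 1666.0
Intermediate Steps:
f(Z, U) = -4*Z
z = -2874 (z = -4*(9 + 2)*56 - 410 = -4*11*56 - 410 = -44*56 - 410 = -2464 - 410 = -2874)
√(z + 2778422) = √(-2874 + 2778422) = √2775548 = 2*√693887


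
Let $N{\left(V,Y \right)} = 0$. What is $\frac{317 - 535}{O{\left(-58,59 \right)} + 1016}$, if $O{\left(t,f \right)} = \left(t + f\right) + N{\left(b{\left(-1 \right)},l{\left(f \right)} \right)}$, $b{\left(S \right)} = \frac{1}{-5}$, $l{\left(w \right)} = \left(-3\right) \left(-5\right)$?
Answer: $- \frac{218}{1017} \approx -0.21436$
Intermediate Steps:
$l{\left(w \right)} = 15$
$b{\left(S \right)} = - \frac{1}{5}$
$O{\left(t,f \right)} = f + t$ ($O{\left(t,f \right)} = \left(t + f\right) + 0 = \left(f + t\right) + 0 = f + t$)
$\frac{317 - 535}{O{\left(-58,59 \right)} + 1016} = \frac{317 - 535}{\left(59 - 58\right) + 1016} = - \frac{218}{1 + 1016} = - \frac{218}{1017}$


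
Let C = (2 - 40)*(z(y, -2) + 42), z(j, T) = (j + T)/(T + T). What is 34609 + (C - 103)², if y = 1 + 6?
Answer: 11048245/4 ≈ 2.7621e+6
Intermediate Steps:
y = 7
z(j, T) = (T + j)/(2*T) (z(j, T) = (T + j)/((2*T)) = (T + j)*(1/(2*T)) = (T + j)/(2*T))
C = -3097/2 (C = (2 - 40)*((½)*(-2 + 7)/(-2) + 42) = -38*((½)*(-½)*5 + 42) = -38*(-5/4 + 42) = -38*163/4 = -3097/2 ≈ -1548.5)
34609 + (C - 103)² = 34609 + (-3097/2 - 103)² = 34609 + (-3303/2)² = 34609 + 10909809/4 = 11048245/4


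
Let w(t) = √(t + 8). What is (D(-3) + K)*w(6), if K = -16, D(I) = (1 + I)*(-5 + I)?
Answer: 0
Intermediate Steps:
w(t) = √(8 + t)
(D(-3) + K)*w(6) = ((-5 + (-3)² - 4*(-3)) - 16)*√(8 + 6) = ((-5 + 9 + 12) - 16)*√14 = (16 - 16)*√14 = 0*√14 = 0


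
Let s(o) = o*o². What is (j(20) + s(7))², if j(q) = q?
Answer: 131769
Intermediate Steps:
s(o) = o³
(j(20) + s(7))² = (20 + 7³)² = (20 + 343)² = 363² = 131769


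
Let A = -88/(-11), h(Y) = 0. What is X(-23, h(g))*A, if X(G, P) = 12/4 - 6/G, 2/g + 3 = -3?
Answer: 600/23 ≈ 26.087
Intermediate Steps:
g = -1/3 (g = 2/(-3 - 3) = 2/(-6) = 2*(-1/6) = -1/3 ≈ -0.33333)
X(G, P) = 3 - 6/G (X(G, P) = 12*(1/4) - 6/G = 3 - 6/G)
A = 8 (A = -88*(-1/11) = 8)
X(-23, h(g))*A = (3 - 6/(-23))*8 = (3 - 6*(-1/23))*8 = (3 + 6/23)*8 = (75/23)*8 = 600/23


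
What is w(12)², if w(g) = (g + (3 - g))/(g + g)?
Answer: 1/64 ≈ 0.015625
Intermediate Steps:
w(g) = 3/(2*g) (w(g) = 3/((2*g)) = 3*(1/(2*g)) = 3/(2*g))
w(12)² = ((3/2)/12)² = ((3/2)*(1/12))² = (⅛)² = 1/64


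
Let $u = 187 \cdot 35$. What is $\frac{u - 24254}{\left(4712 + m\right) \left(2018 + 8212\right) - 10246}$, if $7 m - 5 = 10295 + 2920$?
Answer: $- \frac{123963}{472595198} \approx -0.0002623$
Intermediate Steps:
$u = 6545$
$m = \frac{13220}{7}$ ($m = \frac{5}{7} + \frac{10295 + 2920}{7} = \frac{5}{7} + \frac{1}{7} \cdot 13215 = \frac{5}{7} + \frac{13215}{7} = \frac{13220}{7} \approx 1888.6$)
$\frac{u - 24254}{\left(4712 + m\right) \left(2018 + 8212\right) - 10246} = \frac{6545 - 24254}{\left(4712 + \frac{13220}{7}\right) \left(2018 + 8212\right) - 10246} = - \frac{17709}{\frac{46204}{7} \cdot 10230 - 10246} = - \frac{17709}{\frac{472666920}{7} - 10246} = - \frac{17709}{\frac{472595198}{7}} = \left(-17709\right) \frac{7}{472595198} = - \frac{123963}{472595198}$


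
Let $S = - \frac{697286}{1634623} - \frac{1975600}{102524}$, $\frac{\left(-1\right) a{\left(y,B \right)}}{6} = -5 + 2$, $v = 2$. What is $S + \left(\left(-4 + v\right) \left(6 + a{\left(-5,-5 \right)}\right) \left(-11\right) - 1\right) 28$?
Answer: $\frac{617407245862262}{41897022113} \approx 14736.0$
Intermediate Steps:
$a{\left(y,B \right)} = 18$ ($a{\left(y,B \right)} = - 6 \left(-5 + 2\right) = \left(-6\right) \left(-3\right) = 18$)
$S = - \frac{825212437166}{41897022113}$ ($S = \left(-697286\right) \frac{1}{1634623} - \frac{493900}{25631} = - \frac{697286}{1634623} - \frac{493900}{25631} = - \frac{825212437166}{41897022113} \approx -19.696$)
$S + \left(\left(-4 + v\right) \left(6 + a{\left(-5,-5 \right)}\right) \left(-11\right) - 1\right) 28 = - \frac{825212437166}{41897022113} + \left(\left(-4 + 2\right) \left(6 + 18\right) \left(-11\right) - 1\right) 28 = - \frac{825212437166}{41897022113} + \left(\left(-2\right) 24 \left(-11\right) - 1\right) 28 = - \frac{825212437166}{41897022113} + \left(\left(-48\right) \left(-11\right) - 1\right) 28 = - \frac{825212437166}{41897022113} + \left(528 - 1\right) 28 = - \frac{825212437166}{41897022113} + 527 \cdot 28 = - \frac{825212437166}{41897022113} + 14756 = \frac{617407245862262}{41897022113}$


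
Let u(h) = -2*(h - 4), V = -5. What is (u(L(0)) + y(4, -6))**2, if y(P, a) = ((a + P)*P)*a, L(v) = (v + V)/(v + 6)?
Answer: 29929/9 ≈ 3325.4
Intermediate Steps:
L(v) = (-5 + v)/(6 + v) (L(v) = (v - 5)/(v + 6) = (-5 + v)/(6 + v))
u(h) = 8 - 2*h (u(h) = -2*(-4 + h) = 8 - 2*h)
y(P, a) = P*a*(P + a) (y(P, a) = ((P + a)*P)*a = (P*(P + a))*a = P*a*(P + a))
(u(L(0)) + y(4, -6))**2 = ((8 - 2*(-5 + 0)/(6 + 0)) + 4*(-6)*(4 - 6))**2 = ((8 - 2*(-5)/6) + 4*(-6)*(-2))**2 = ((8 - (-5)/3) + 48)**2 = ((8 - 2*(-5/6)) + 48)**2 = ((8 + 5/3) + 48)**2 = (29/3 + 48)**2 = (173/3)**2 = 29929/9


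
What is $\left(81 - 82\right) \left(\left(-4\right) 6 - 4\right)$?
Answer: $28$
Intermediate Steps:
$\left(81 - 82\right) \left(\left(-4\right) 6 - 4\right) = \left(81 + \left(\left(-34 + 1\right) - 49\right)\right) \left(-24 - 4\right) = \left(81 - 82\right) \left(-28\right) = \left(-1\right) \left(-28\right) = 28$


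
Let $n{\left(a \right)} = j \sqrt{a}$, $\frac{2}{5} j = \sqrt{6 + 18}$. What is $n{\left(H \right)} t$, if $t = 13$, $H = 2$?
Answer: $130 \sqrt{3} \approx 225.17$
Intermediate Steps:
$j = 5 \sqrt{6}$ ($j = \frac{5 \sqrt{6 + 18}}{2} = \frac{5 \sqrt{24}}{2} = \frac{5 \cdot 2 \sqrt{6}}{2} = 5 \sqrt{6} \approx 12.247$)
$n{\left(a \right)} = 5 \sqrt{6} \sqrt{a}$
$n{\left(H \right)} t = 5 \sqrt{6} \sqrt{2} \cdot 13 = 10 \sqrt{3} \cdot 13 = 130 \sqrt{3}$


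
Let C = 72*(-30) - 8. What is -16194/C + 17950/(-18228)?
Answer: 32033579/4939788 ≈ 6.4848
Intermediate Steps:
C = -2168 (C = -2160 - 8 = -2168)
-16194/C + 17950/(-18228) = -16194/(-2168) + 17950/(-18228) = -16194*(-1/2168) + 17950*(-1/18228) = 8097/1084 - 8975/9114 = 32033579/4939788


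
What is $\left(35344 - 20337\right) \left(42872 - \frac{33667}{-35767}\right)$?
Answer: $\frac{23012281420437}{35767} \approx 6.4339 \cdot 10^{8}$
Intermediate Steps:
$\left(35344 - 20337\right) \left(42872 - \frac{33667}{-35767}\right) = 15007 \left(42872 - - \frac{33667}{35767}\right) = 15007 \left(42872 + \frac{33667}{35767}\right) = 15007 \cdot \frac{1533436491}{35767} = \frac{23012281420437}{35767}$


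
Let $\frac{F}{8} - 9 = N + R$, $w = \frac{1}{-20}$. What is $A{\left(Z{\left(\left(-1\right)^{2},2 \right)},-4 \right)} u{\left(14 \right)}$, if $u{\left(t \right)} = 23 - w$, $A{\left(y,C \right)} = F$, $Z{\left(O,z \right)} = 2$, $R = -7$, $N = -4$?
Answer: $- \frac{1844}{5} \approx -368.8$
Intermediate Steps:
$w = - \frac{1}{20} \approx -0.05$
$F = -16$ ($F = 72 + 8 \left(-4 - 7\right) = 72 + 8 \left(-11\right) = 72 - 88 = -16$)
$A{\left(y,C \right)} = -16$
$u{\left(t \right)} = \frac{461}{20}$ ($u{\left(t \right)} = 23 - - \frac{1}{20} = 23 + \frac{1}{20} = \frac{461}{20}$)
$A{\left(Z{\left(\left(-1\right)^{2},2 \right)},-4 \right)} u{\left(14 \right)} = \left(-16\right) \frac{461}{20} = - \frac{1844}{5}$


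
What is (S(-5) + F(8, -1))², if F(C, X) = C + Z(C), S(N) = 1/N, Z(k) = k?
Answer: 6241/25 ≈ 249.64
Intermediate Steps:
F(C, X) = 2*C (F(C, X) = C + C = 2*C)
(S(-5) + F(8, -1))² = (1/(-5) + 2*8)² = (-⅕ + 16)² = (79/5)² = 6241/25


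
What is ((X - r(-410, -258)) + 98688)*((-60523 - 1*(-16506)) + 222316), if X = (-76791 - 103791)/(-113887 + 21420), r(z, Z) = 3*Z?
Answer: 1639839676675464/92467 ≈ 1.7734e+10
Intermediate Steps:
X = 180582/92467 (X = -180582/(-92467) = -180582*(-1/92467) = 180582/92467 ≈ 1.9529)
((X - r(-410, -258)) + 98688)*((-60523 - 1*(-16506)) + 222316) = ((180582/92467 - 3*(-258)) + 98688)*((-60523 - 1*(-16506)) + 222316) = ((180582/92467 - 1*(-774)) + 98688)*((-60523 + 16506) + 222316) = ((180582/92467 + 774) + 98688)*(-44017 + 222316) = (71750040/92467 + 98688)*178299 = (9197133336/92467)*178299 = 1639839676675464/92467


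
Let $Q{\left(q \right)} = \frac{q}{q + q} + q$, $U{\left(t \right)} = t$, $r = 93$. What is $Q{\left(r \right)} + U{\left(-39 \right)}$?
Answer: $\frac{109}{2} \approx 54.5$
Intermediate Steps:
$Q{\left(q \right)} = \frac{1}{2} + q$ ($Q{\left(q \right)} = \frac{q}{2 q} + q = \frac{1}{2 q} q + q = \frac{1}{2} + q$)
$Q{\left(r \right)} + U{\left(-39 \right)} = \left(\frac{1}{2} + 93\right) - 39 = \frac{187}{2} - 39 = \frac{109}{2}$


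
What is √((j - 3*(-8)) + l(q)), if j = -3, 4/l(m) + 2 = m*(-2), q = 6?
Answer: √1015/7 ≈ 4.5513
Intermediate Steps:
l(m) = 4/(-2 - 2*m) (l(m) = 4/(-2 + m*(-2)) = 4/(-2 - 2*m))
√((j - 3*(-8)) + l(q)) = √((-3 - 3*(-8)) - 2/(1 + 6)) = √((-3 + 24) - 2/7) = √(21 - 2*⅐) = √(21 - 2/7) = √(145/7) = √1015/7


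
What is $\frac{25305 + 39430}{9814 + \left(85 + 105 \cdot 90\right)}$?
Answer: $\frac{5885}{1759} \approx 3.3456$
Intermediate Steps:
$\frac{25305 + 39430}{9814 + \left(85 + 105 \cdot 90\right)} = \frac{64735}{9814 + \left(85 + 9450\right)} = \frac{64735}{9814 + 9535} = \frac{64735}{19349} = 64735 \cdot \frac{1}{19349} = \frac{5885}{1759}$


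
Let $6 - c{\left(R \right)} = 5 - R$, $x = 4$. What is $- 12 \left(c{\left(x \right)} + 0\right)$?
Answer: $-60$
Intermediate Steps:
$c{\left(R \right)} = 1 + R$ ($c{\left(R \right)} = 6 - \left(5 - R\right) = 6 + \left(-5 + R\right) = 1 + R$)
$- 12 \left(c{\left(x \right)} + 0\right) = - 12 \left(\left(1 + 4\right) + 0\right) = - 12 \left(5 + 0\right) = \left(-12\right) 5 = -60$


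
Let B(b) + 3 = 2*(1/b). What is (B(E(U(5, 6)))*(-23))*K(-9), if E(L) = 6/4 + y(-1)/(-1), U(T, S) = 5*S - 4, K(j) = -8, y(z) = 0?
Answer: -920/3 ≈ -306.67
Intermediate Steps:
U(T, S) = -4 + 5*S
E(L) = 3/2 (E(L) = 6/4 + 0/(-1) = 6*(¼) + 0*(-1) = 3/2 + 0 = 3/2)
B(b) = -3 + 2/b (B(b) = -3 + 2*(1/b) = -3 + 2/b)
(B(E(U(5, 6)))*(-23))*K(-9) = ((-3 + 2/(3/2))*(-23))*(-8) = ((-3 + 2*(⅔))*(-23))*(-8) = ((-3 + 4/3)*(-23))*(-8) = -5/3*(-23)*(-8) = (115/3)*(-8) = -920/3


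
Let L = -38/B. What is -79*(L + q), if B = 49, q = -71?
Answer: 277843/49 ≈ 5670.3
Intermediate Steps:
L = -38/49 ≈ -0.77551
-79*(L + q) = -79*(-38/49 - 71) = -79*(-3517/49) = 277843/49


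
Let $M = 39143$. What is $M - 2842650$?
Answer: $-2803507$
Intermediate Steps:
$M - 2842650 = 39143 - 2842650 = -2803507$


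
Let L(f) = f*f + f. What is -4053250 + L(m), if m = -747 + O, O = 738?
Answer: -4053178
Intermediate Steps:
m = -9 (m = -747 + 738 = -9)
L(f) = f + f² (L(f) = f² + f = f + f²)
-4053250 + L(m) = -4053250 - 9*(1 - 9) = -4053250 - 9*(-8) = -4053250 + 72 = -4053178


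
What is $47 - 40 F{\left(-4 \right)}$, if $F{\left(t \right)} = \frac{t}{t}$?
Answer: $7$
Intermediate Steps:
$F{\left(t \right)} = 1$
$47 - 40 F{\left(-4 \right)} = 47 - 40 = 7$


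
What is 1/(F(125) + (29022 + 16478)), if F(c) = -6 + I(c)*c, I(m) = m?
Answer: 1/61119 ≈ 1.6362e-5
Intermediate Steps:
F(c) = -6 + c**2 (F(c) = -6 + c*c = -6 + c**2)
1/(F(125) + (29022 + 16478)) = 1/((-6 + 125**2) + (29022 + 16478)) = 1/((-6 + 15625) + 45500) = 1/(15619 + 45500) = 1/61119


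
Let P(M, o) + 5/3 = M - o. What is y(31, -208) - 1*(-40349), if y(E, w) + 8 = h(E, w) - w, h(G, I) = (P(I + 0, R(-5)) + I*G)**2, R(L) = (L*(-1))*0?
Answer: 399285670/9 ≈ 4.4365e+7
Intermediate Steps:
R(L) = 0 (R(L) = -L*0 = 0)
P(M, o) = -5/3 + M - o (P(M, o) = -5/3 + (M - o) = -5/3 + M - o)
h(G, I) = (-5/3 + I + G*I)**2 (h(G, I) = ((-5/3 + (I + 0) - 1*0) + I*G)**2 = ((-5/3 + I + 0) + G*I)**2 = ((-5/3 + I) + G*I)**2 = (-5/3 + I + G*I)**2)
y(E, w) = -8 - w + (-5 + 3*w + 3*E*w)**2/9 (y(E, w) = -8 + ((-5 + 3*w + 3*E*w)**2/9 - w) = -8 + (-w + (-5 + 3*w + 3*E*w)**2/9) = -8 - w + (-5 + 3*w + 3*E*w)**2/9)
y(31, -208) - 1*(-40349) = (-8 - 1*(-208) + (-5 + 3*(-208) + 3*31*(-208))**2/9) - 1*(-40349) = (-8 + 208 + (-5 - 624 - 19344)**2/9) + 40349 = (-8 + 208 + (1/9)*(-19973)**2) + 40349 = (-8 + 208 + (1/9)*398920729) + 40349 = (-8 + 208 + 398920729/9) + 40349 = 398922529/9 + 40349 = 399285670/9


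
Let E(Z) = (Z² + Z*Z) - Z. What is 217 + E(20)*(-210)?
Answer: -163583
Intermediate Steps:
E(Z) = -Z + 2*Z² (E(Z) = (Z² + Z²) - Z = 2*Z² - Z = -Z + 2*Z²)
217 + E(20)*(-210) = 217 + (20*(-1 + 2*20))*(-210) = 217 + (20*(-1 + 40))*(-210) = 217 + (20*39)*(-210) = 217 + 780*(-210) = 217 - 163800 = -163583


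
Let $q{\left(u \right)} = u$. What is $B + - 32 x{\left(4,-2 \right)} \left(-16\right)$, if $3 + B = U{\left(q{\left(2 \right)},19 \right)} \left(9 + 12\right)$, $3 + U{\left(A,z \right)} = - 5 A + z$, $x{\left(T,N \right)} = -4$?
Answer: $-1925$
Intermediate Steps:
$U{\left(A,z \right)} = -3 + z - 5 A$ ($U{\left(A,z \right)} = -3 - \left(- z + 5 A\right) = -3 + z - 5 A$)
$B = 123$ ($B = -3 + \left(-3 + 19 - 10\right) \left(9 + 12\right) = -3 + \left(-3 + 19 - 10\right) 21 = -3 + 6 \cdot 21 = -3 + 126 = 123$)
$B + - 32 x{\left(4,-2 \right)} \left(-16\right) = 123 + \left(-32\right) \left(-4\right) \left(-16\right) = 123 + 128 \left(-16\right) = 123 - 2048 = -1925$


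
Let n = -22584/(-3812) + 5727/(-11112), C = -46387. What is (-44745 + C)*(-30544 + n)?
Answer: 2455974105402243/882478 ≈ 2.7830e+9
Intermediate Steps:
n = 19093507/3529912 (n = -22584*(-1/3812) + 5727*(-1/11112) = 5646/953 - 1909/3704 = 19093507/3529912 ≈ 5.4091)
(-44745 + C)*(-30544 + n) = (-44745 - 46387)*(-30544 + 19093507/3529912) = -91132*(-107798538621/3529912) = 2455974105402243/882478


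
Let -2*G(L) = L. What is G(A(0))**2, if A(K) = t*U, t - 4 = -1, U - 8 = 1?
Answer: 729/4 ≈ 182.25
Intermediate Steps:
U = 9 (U = 8 + 1 = 9)
t = 3 (t = 4 - 1 = 3)
A(K) = 27 (A(K) = 3*9 = 27)
G(L) = -L/2
G(A(0))**2 = (-1/2*27)**2 = (-27/2)**2 = 729/4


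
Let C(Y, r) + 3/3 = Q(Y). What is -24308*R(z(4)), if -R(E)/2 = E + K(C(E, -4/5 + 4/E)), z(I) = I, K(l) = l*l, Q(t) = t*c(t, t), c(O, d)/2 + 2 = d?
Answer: 11133064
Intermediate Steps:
c(O, d) = -4 + 2*d
Q(t) = t*(-4 + 2*t)
C(Y, r) = -1 + 2*Y*(-2 + Y)
K(l) = l²
R(E) = -2*E - 2*(-1 + 2*E*(-2 + E))² (R(E) = -2*(E + (-1 + 2*E*(-2 + E))²) = -2*E - 2*(-1 + 2*E*(-2 + E))²)
-24308*R(z(4)) = -24308*(-2*4 - 2*(-1 + 2*4*(-2 + 4))²) = -24308*(-8 - 2*(-1 + 2*4*2)²) = -24308*(-8 - 2*(-1 + 16)²) = -24308*(-8 - 2*15²) = -24308*(-8 - 2*225) = -24308*(-8 - 450) = -24308*(-458) = 11133064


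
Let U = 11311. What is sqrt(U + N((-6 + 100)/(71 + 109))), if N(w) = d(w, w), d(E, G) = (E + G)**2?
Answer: 2*sqrt(5726746)/45 ≈ 106.36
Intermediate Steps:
N(w) = 4*w**2 (N(w) = (w + w)**2 = (2*w)**2 = 4*w**2)
sqrt(U + N((-6 + 100)/(71 + 109))) = sqrt(11311 + 4*((-6 + 100)/(71 + 109))**2) = sqrt(11311 + 4*(94/180)**2) = sqrt(11311 + 4*(94*(1/180))**2) = sqrt(11311 + 4*(47/90)**2) = sqrt(11311 + 4*(2209/8100)) = sqrt(11311 + 2209/2025) = sqrt(22906984/2025) = 2*sqrt(5726746)/45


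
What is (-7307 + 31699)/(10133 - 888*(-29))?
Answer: 24392/35885 ≈ 0.67973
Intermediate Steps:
(-7307 + 31699)/(10133 - 888*(-29)) = 24392/(10133 + 25752) = 24392/35885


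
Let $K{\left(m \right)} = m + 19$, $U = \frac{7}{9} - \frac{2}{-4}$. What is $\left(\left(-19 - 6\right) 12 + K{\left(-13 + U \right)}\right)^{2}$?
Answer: $\frac{27762361}{324} \approx 85686.0$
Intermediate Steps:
$U = \frac{23}{18}$ ($U = 7 \cdot \frac{1}{9} - - \frac{1}{2} = \frac{7}{9} + \frac{1}{2} = \frac{23}{18} \approx 1.2778$)
$K{\left(m \right)} = 19 + m$
$\left(\left(-19 - 6\right) 12 + K{\left(-13 + U \right)}\right)^{2} = \left(\left(-19 - 6\right) 12 + \left(19 + \left(-13 + \frac{23}{18}\right)\right)\right)^{2} = \left(\left(-25\right) 12 + \left(19 - \frac{211}{18}\right)\right)^{2} = \left(-300 + \frac{131}{18}\right)^{2} = \left(- \frac{5269}{18}\right)^{2} = \frac{27762361}{324}$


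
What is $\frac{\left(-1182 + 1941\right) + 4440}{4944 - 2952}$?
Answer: $\frac{1733}{664} \approx 2.6099$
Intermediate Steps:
$\frac{\left(-1182 + 1941\right) + 4440}{4944 - 2952} = \frac{759 + 4440}{1992} = 5199 \cdot \frac{1}{1992} = \frac{1733}{664}$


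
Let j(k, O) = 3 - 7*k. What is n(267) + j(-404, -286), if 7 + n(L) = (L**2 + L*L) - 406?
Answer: 144996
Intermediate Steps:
n(L) = -413 + 2*L**2 (n(L) = -7 + ((L**2 + L*L) - 406) = -7 + ((L**2 + L**2) - 406) = -7 + (2*L**2 - 406) = -7 + (-406 + 2*L**2) = -413 + 2*L**2)
n(267) + j(-404, -286) = (-413 + 2*267**2) + (3 - 7*(-404)) = (-413 + 2*71289) + (3 + 2828) = (-413 + 142578) + 2831 = 142165 + 2831 = 144996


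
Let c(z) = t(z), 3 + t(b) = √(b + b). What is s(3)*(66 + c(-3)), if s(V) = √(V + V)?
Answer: 6*I + 63*√6 ≈ 154.32 + 6.0*I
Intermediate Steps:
t(b) = -3 + √2*√b (t(b) = -3 + √(b + b) = -3 + √(2*b) = -3 + √2*√b)
c(z) = -3 + √2*√z
s(V) = √2*√V (s(V) = √(2*V) = √2*√V)
s(3)*(66 + c(-3)) = (√2*√3)*(66 + (-3 + √2*√(-3))) = √6*(66 + (-3 + √2*(I*√3))) = √6*(66 + (-3 + I*√6)) = √6*(63 + I*√6)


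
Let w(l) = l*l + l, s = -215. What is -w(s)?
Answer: -46010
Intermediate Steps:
w(l) = l + l² (w(l) = l² + l = l + l²)
-w(s) = -(-215)*(1 - 215) = -(-215)*(-214) = -1*46010 = -46010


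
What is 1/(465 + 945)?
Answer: 1/1410 ≈ 0.00070922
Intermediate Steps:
1/(465 + 945) = 1/1410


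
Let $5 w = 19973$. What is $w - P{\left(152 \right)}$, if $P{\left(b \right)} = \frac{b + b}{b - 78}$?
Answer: $\frac{738241}{185} \approx 3990.5$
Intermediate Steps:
$w = \frac{19973}{5}$ ($w = \frac{1}{5} \cdot 19973 = \frac{19973}{5} \approx 3994.6$)
$P{\left(b \right)} = \frac{2 b}{-78 + b}$
$w - P{\left(152 \right)} = \frac{19973}{5} - 2 \cdot 152 \frac{1}{-78 + 152} = \frac{19973}{5} - 2 \cdot 152 \cdot \frac{1}{74} = \frac{19973}{5} - \frac{152}{37} = \frac{738241}{185}$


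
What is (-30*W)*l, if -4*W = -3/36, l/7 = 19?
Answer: -665/8 ≈ -83.125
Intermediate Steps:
l = 133 (l = 7*19 = 133)
W = 1/48 (W = -(-3)/(4*36) = -¼*(-1/12) = 1/48 ≈ 0.020833)
(-30*W)*l = -30*1/48*133 = -5/8*133 = -665/8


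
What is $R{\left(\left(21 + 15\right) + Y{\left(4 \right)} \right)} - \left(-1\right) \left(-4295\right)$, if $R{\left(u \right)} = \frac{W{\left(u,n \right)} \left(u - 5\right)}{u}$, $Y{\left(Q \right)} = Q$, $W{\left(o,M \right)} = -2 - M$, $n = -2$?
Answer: $-4295$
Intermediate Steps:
$R{\left(u \right)} = 0$ ($R{\left(u \right)} = \frac{\left(-2 - -2\right) \left(u - 5\right)}{u} = \frac{\left(-2 + 2\right) \left(-5 + u\right)}{u} = \frac{0 \left(-5 + u\right)}{u} = \frac{0}{u} = 0$)
$R{\left(\left(21 + 15\right) + Y{\left(4 \right)} \right)} - \left(-1\right) \left(-4295\right) = 0 - \left(-1\right) \left(-4295\right) = 0 - 4295 = -4295$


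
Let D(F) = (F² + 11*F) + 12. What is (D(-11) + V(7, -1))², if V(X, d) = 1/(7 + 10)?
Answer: 42025/289 ≈ 145.42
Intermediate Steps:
D(F) = 12 + F² + 11*F
V(X, d) = 1/17
(D(-11) + V(7, -1))² = ((12 + (-11)² + 11*(-11)) + 1/17)² = ((12 + 121 - 121) + 1/17)² = (12 + 1/17)² = (205/17)² = 42025/289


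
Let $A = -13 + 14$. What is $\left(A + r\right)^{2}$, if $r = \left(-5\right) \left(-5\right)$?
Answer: $676$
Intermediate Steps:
$A = 1$
$r = 25$
$\left(A + r\right)^{2} = \left(1 + 25\right)^{2} = 26^{2} = 676$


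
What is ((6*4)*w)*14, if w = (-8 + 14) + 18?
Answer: 8064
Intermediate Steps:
w = 24 (w = 6 + 18 = 24)
((6*4)*w)*14 = ((6*4)*24)*14 = (24*24)*14 = 576*14 = 8064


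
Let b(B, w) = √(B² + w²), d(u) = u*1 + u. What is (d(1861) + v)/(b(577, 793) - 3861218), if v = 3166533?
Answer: -556411166845/677681976443 - 288205*√961778/1355363952886 ≈ -0.82126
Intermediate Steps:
d(u) = 2*u (d(u) = u + u = 2*u)
(d(1861) + v)/(b(577, 793) - 3861218) = (2*1861 + 3166533)/(√(577² + 793²) - 3861218) = (3722 + 3166533)/(√(332929 + 628849) - 3861218) = 3170255/(√961778 - 3861218) = 3170255/(-3861218 + √961778)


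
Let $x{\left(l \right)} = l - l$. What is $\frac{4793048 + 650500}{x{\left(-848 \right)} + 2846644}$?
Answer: $\frac{1360887}{711661} \approx 1.9123$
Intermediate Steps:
$x{\left(l \right)} = 0$
$\frac{4793048 + 650500}{x{\left(-848 \right)} + 2846644} = \frac{4793048 + 650500}{0 + 2846644} = \frac{5443548}{2846644} = 5443548 \cdot \frac{1}{2846644} = \frac{1360887}{711661}$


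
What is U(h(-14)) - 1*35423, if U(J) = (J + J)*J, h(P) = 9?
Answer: -35261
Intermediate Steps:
U(J) = 2*J² (U(J) = (2*J)*J = 2*J²)
U(h(-14)) - 1*35423 = 2*9² - 1*35423 = 2*81 - 35423 = 162 - 35423 = -35261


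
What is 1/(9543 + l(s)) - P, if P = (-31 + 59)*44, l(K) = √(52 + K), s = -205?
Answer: -1232 + 1/(9543 + 3*I*√17) ≈ -1232.0 - 1.3582e-7*I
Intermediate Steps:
P = 1232 (P = 28*44 = 1232)
1/(9543 + l(s)) - P = 1/(9543 + √(52 - 205)) - 1*1232 = 1/(9543 + √(-153)) - 1232 = 1/(9543 + 3*I*√17) - 1232 = -1232 + 1/(9543 + 3*I*√17)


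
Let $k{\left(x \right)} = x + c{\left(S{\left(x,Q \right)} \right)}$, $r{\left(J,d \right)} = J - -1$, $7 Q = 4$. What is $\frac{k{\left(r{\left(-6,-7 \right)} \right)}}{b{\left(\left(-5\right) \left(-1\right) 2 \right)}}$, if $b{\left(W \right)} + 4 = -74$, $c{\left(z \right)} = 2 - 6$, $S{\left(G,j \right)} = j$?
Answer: $\frac{3}{26} \approx 0.11538$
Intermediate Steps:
$Q = \frac{4}{7}$ ($Q = \frac{1}{7} \cdot 4 = \frac{4}{7} \approx 0.57143$)
$r{\left(J,d \right)} = 1 + J$ ($r{\left(J,d \right)} = J + 1 = 1 + J$)
$c{\left(z \right)} = -4$ ($c{\left(z \right)} = 2 - 6 = -4$)
$b{\left(W \right)} = -78$ ($b{\left(W \right)} = -4 - 74 = -78$)
$k{\left(x \right)} = -4 + x$ ($k{\left(x \right)} = x - 4 = -4 + x$)
$\frac{k{\left(r{\left(-6,-7 \right)} \right)}}{b{\left(\left(-5\right) \left(-1\right) 2 \right)}} = \frac{-4 + \left(1 - 6\right)}{-78} = \left(-4 - 5\right) \left(- \frac{1}{78}\right) = \left(-9\right) \left(- \frac{1}{78}\right) = \frac{3}{26}$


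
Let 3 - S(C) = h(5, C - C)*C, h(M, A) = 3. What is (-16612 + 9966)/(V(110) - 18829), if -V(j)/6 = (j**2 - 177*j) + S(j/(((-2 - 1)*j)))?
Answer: -6646/25367 ≈ -0.26199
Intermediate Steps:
S(C) = 3 - 3*C
V(j) = -24 - 6*j**2 + 1062*j (V(j) = -6*((j**2 - 177*j) + (3 - 3*j/((-2 - 1)*j))) = -6*((j**2 - 177*j) + (3 - 3*j/((-3*j)))) = -6*((j**2 - 177*j) + (3 - 3*j*(-1/(3*j)))) = -6*((j**2 - 177*j) + (3 - 3*(-1/3))) = -6*((j**2 - 177*j) + (3 + 1)) = -6*((j**2 - 177*j) + 4) = -6*(4 + j**2 - 177*j) = -24 - 6*j**2 + 1062*j)
(-16612 + 9966)/(V(110) - 18829) = (-16612 + 9966)/((-24 - 6*110**2 + 1062*110) - 18829) = -6646/((-24 - 6*12100 + 116820) - 18829) = -6646/((-24 - 72600 + 116820) - 18829) = -6646/(44196 - 18829) = -6646/25367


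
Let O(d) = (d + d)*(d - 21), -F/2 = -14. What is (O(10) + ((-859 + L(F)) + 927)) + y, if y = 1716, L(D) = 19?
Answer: 1583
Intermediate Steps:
F = 28 (F = -2*(-14) = 28)
O(d) = 2*d*(-21 + d) (O(d) = (2*d)*(-21 + d) = 2*d*(-21 + d))
(O(10) + ((-859 + L(F)) + 927)) + y = (2*10*(-21 + 10) + ((-859 + 19) + 927)) + 1716 = (2*10*(-11) + (-840 + 927)) + 1716 = (-220 + 87) + 1716 = -133 + 1716 = 1583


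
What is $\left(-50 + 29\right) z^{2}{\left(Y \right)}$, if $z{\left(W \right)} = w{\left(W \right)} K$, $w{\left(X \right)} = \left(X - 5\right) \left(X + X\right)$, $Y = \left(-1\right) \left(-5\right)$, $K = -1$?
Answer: $0$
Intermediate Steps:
$Y = 5$
$w{\left(X \right)} = 2 X \left(-5 + X\right)$ ($w{\left(X \right)} = \left(-5 + X\right) 2 X = 2 X \left(-5 + X\right)$)
$z{\left(W \right)} = - 2 W \left(-5 + W\right)$ ($z{\left(W \right)} = 2 W \left(-5 + W\right) \left(-1\right) = - 2 W \left(-5 + W\right)$)
$\left(-50 + 29\right) z^{2}{\left(Y \right)} = \left(-50 + 29\right) \left(2 \cdot 5 \left(5 - 5\right)\right)^{2} = - 21 \left(2 \cdot 5 \left(5 - 5\right)\right)^{2} = - 21 \left(2 \cdot 5 \cdot 0\right)^{2} = - 21 \cdot 0^{2} = \left(-21\right) 0 = 0$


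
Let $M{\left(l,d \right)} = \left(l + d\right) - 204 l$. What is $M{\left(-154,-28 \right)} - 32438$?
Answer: $-1204$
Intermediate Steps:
$M{\left(l,d \right)} = d - 203 l$ ($M{\left(l,d \right)} = \left(d + l\right) - 204 l = d - 203 l$)
$M{\left(-154,-28 \right)} - 32438 = \left(-28 - -31262\right) - 32438 = \left(-28 + 31262\right) - 32438 = 31234 - 32438 = -1204$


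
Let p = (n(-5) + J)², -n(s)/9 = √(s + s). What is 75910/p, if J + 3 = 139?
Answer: 75910/(136 - 9*I*√10)² ≈ 3.602 + 1.5766*I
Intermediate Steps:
J = 136 (J = -3 + 139 = 136)
n(s) = -9*√2*√s (n(s) = -9*√(s + s) = -9*√2*√s)
p = (136 - 9*I*√10)² (p = (-9*√2*√(-5) + 136)² = (-9*√2*I*√5 + 136)² = (-9*I*√10 + 136)² = (136 - 9*I*√10)² ≈ 17686.0 - 7741.3*I)
75910/p = 75910/(17686 - 2448*I*√10)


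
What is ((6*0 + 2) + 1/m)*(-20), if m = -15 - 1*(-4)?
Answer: -420/11 ≈ -38.182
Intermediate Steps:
m = -11 (m = -15 + 4 = -11)
((6*0 + 2) + 1/m)*(-20) = ((6*0 + 2) + 1/(-11))*(-20) = ((0 + 2) - 1/11)*(-20) = (2 - 1/11)*(-20) = (21/11)*(-20) = -420/11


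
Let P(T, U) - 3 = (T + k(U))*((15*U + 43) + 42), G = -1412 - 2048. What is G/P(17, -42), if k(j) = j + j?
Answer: -1730/18259 ≈ -0.094748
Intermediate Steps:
G = -3460
k(j) = 2*j
P(T, U) = 3 + (85 + 15*U)*(T + 2*U) (P(T, U) = 3 + (T + 2*U)*((15*U + 43) + 42) = 3 + (T + 2*U)*((43 + 15*U) + 42) = 3 + (T + 2*U)*(85 + 15*U) = 3 + (85 + 15*U)*(T + 2*U))
G/P(17, -42) = -3460/(3 + 30*(-42)² + 85*17 + 170*(-42) + 15*17*(-42)) = -3460/(3 + 30*1764 + 1445 - 7140 - 10710) = -3460/(3 + 52920 + 1445 - 7140 - 10710) = -3460/36518 = -3460*1/36518 = -1730/18259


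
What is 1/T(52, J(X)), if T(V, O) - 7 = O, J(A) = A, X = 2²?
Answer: 1/11 ≈ 0.090909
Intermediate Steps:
X = 4
T(V, O) = 7 + O
1/T(52, J(X)) = 1/(7 + 4) = 1/11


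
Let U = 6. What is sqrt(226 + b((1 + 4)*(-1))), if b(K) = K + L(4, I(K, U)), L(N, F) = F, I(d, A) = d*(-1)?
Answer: sqrt(226) ≈ 15.033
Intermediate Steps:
I(d, A) = -d
b(K) = 0 (b(K) = K - K = 0)
sqrt(226 + b((1 + 4)*(-1))) = sqrt(226 + 0) = sqrt(226)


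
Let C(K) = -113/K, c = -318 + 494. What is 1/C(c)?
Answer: -176/113 ≈ -1.5575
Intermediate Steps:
c = 176
1/C(c) = 1/(-113/176) = -176/113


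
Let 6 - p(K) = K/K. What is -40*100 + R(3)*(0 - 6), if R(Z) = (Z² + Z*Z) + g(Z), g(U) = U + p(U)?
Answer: -4156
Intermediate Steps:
p(K) = 5 (p(K) = 6 - K/K = 6 - 1*1 = 6 - 1 = 5)
g(U) = 5 + U (g(U) = U + 5 = 5 + U)
R(Z) = 5 + Z + 2*Z² (R(Z) = (Z² + Z*Z) + (5 + Z) = (Z² + Z²) + (5 + Z) = 2*Z² + (5 + Z) = 5 + Z + 2*Z²)
-40*100 + R(3)*(0 - 6) = -40*100 + (5 + 3 + 2*3²)*(0 - 6) = -4000 + (5 + 3 + 2*9)*(-6) = -4000 + (5 + 3 + 18)*(-6) = -4000 + 26*(-6) = -4000 - 156 = -4156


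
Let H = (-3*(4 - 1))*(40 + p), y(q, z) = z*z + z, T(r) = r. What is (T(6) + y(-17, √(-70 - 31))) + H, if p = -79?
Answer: 256 + I*√101 ≈ 256.0 + 10.05*I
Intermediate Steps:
y(q, z) = z + z² (y(q, z) = z² + z = z + z²)
H = 351 (H = (-3*(4 - 1))*(40 - 79) = -3*3*(-39) = -9*(-39) = 351)
(T(6) + y(-17, √(-70 - 31))) + H = (6 + √(-70 - 31)*(1 + √(-70 - 31))) + 351 = (6 + √(-101)*(1 + √(-101))) + 351 = (6 + (I*√101)*(1 + I*√101)) + 351 = (6 + I*√101*(1 + I*√101)) + 351 = 357 + I*√101*(1 + I*√101)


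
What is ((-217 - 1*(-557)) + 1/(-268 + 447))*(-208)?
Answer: -12659088/179 ≈ -70721.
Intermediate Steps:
((-217 - 1*(-557)) + 1/(-268 + 447))*(-208) = ((-217 + 557) + 1/179)*(-208) = (340 + 1/179)*(-208) = (60861/179)*(-208) = -12659088/179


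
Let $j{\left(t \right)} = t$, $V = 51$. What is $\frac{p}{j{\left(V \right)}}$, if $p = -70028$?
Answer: $- \frac{70028}{51} \approx -1373.1$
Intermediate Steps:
$\frac{p}{j{\left(V \right)}} = - \frac{70028}{51}$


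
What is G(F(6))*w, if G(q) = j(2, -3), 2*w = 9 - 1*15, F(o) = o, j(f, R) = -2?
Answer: 6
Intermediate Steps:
w = -3 (w = (9 - 1*15)/2 = (9 - 15)/2 = (½)*(-6) = -3)
G(q) = -2
G(F(6))*w = -2*(-3) = 6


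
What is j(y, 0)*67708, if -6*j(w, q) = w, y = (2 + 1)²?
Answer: -101562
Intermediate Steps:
y = 9 (y = 3² = 9)
j(w, q) = -w/6
j(y, 0)*67708 = -⅙*9*67708 = -3/2*67708 = -101562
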